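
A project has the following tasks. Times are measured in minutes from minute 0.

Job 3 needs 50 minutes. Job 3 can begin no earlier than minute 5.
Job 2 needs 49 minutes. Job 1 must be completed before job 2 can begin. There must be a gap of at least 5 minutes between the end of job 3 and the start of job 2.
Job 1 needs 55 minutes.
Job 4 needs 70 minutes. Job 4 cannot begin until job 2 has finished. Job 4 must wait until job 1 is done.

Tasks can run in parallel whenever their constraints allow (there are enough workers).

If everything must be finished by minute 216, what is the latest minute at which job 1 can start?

To finish by minute 216, job 4 (duration 70) must start no later than minute 146.
Job 2 feeds into job 4 (must start by minute 146); so job 2 must finish by minute 146 and therefore start by minute 97.
Job 1 has several dependents: job 2 (must start by minute 97); job 4 (must start by minute 146). The earliest of those limits is minute 97, so job 1 must start by 97 − 55 = minute 42.

42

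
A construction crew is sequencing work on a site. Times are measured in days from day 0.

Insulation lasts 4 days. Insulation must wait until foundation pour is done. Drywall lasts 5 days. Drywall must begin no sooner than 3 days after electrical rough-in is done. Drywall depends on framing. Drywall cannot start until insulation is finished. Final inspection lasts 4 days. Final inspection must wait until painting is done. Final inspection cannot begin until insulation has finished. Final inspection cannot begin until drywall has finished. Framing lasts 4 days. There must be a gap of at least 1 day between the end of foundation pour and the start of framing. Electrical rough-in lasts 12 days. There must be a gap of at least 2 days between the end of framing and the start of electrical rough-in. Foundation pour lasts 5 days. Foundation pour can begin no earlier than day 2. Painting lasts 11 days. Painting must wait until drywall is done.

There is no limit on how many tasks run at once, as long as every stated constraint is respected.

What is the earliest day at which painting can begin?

Foundation pour cannot begin until its own release at day 2. It runs from day 2 to 2 + 5 = day 7.
Insulation waits on foundation pour (finishes day 7), so it starts at day 7 and finishes at 7 + 4 = day 11.
After foundation pour (finishes day 7, plus 1-day gap → day 8), framing can start at day 8 and finishes at day 12.
After framing (finishes day 12, plus 2-day gap → day 14), electrical rough-in can start at day 14 and finishes at day 26.
For drywall: electrical rough-in (finishes day 26, plus 3-day gap → day 29); framing (finishes day 12); insulation (finishes day 11). Taking the maximum gives a start of day 29, and it finishes at 29 + 5 = day 34.
Painting waits on drywall (finishes day 34), so the earliest it can start is day 34.

34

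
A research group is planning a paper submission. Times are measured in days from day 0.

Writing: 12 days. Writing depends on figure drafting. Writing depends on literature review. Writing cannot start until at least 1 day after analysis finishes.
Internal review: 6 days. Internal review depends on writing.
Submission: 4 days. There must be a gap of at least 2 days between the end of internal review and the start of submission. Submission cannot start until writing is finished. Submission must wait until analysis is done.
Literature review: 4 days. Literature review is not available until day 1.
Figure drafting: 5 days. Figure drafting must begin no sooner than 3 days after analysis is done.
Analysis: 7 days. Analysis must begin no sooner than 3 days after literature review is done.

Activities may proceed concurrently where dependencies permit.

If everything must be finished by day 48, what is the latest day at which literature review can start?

Nothing follows submission; the deadline of day 48 is its only limit. It must start by 48 − 4 = day 44.
Since submission (must start by day 44, minus 2-day gap → day 42) depends on it, internal review must finish by day 42. Backing off its 6-day duration gives a latest start of day 36.
Writing feeds internal review (must start by day 36); submission (must start by day 44). Taking the minimum, writing must finish by day 36 and start by 36 − 12 = day 24.
Figure drafting feeds into writing (must start by day 24); so figure drafting must finish by day 24 and therefore start by day 19.
Analysis has several dependents: figure drafting (must start by day 19, minus 3-day gap → day 16); writing (must start by day 24, minus 1-day gap → day 23); submission (must start by day 44). The earliest of those limits is day 16, so analysis must start by 16 − 7 = day 9.
Literature review must finish in time for analysis (must start by day 9, minus 3-day gap → day 6); writing (must start by day 24). The tightest is day 6, so literature review must start by 6 − 4 = day 2.

2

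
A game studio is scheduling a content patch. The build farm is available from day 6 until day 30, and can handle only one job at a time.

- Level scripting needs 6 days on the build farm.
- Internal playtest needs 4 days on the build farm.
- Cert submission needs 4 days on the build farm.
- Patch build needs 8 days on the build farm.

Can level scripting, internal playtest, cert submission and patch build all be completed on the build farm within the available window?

Yes

The build farm window is 30 − 6 = 24 days.
Running back to back, the jobs need 6 + 4 + 4 + 8 = 22 days on the build farm.
Since 22 ≤ 24, they fit within the window.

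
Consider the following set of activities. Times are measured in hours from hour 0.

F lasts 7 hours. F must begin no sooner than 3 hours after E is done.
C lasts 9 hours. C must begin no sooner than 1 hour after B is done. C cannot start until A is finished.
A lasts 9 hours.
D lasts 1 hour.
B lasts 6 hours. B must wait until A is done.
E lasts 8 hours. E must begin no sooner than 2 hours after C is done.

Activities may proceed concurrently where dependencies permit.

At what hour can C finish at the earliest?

25

A has no prerequisites, so it starts at hour 0 and finishes at hour 9.
B cannot begin until A (finishes hour 9). It runs from hour 9 to 9 + 6 = hour 15.
C cannot start until B (finishes hour 15, plus 1-hour gap → hour 16); A (finishes hour 9). The controlling bound is hour 16, so C finishes at 16 + 9 = hour 25.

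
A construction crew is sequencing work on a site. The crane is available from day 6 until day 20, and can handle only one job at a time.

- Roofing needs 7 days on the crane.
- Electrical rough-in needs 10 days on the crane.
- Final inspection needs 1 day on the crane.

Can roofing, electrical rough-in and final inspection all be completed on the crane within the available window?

The crane window is 20 − 6 = 14 days.
Running back to back, the jobs need 7 + 10 + 1 = 18 days on the crane.
Since 18 > 14, they cannot all fit.

No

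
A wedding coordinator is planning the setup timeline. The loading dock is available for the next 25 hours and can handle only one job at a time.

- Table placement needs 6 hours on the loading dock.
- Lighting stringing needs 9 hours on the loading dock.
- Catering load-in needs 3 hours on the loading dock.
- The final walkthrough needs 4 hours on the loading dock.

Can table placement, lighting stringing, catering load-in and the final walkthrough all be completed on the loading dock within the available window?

Yes

Running back to back, the jobs need 6 + 9 + 3 + 4 = 22 hours on the loading dock.
Since 22 ≤ 25, they fit within the window.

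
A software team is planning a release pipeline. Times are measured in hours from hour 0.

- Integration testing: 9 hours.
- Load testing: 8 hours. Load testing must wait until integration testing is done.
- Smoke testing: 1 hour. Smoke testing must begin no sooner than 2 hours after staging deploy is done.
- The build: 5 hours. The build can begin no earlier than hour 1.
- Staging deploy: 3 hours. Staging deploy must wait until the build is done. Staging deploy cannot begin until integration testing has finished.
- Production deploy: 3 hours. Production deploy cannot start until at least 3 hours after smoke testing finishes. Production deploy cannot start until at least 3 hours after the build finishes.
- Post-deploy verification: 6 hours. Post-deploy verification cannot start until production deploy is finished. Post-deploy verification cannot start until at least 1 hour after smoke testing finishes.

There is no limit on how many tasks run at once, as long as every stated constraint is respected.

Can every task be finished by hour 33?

Yes

Integration testing has no prerequisites, so it starts at hour 0 and finishes at hour 9.
Load testing cannot begin until integration testing (finishes hour 9). It runs from hour 9 to 9 + 8 = hour 17.
The build waits on its own release at hour 1, so it starts at hour 1 and finishes at 1 + 5 = hour 6.
For staging deploy: the build (finishes hour 6); integration testing (finishes hour 9). Taking the maximum gives a start of hour 9, and it finishes at 9 + 3 = hour 12.
Smoke testing waits on staging deploy (finishes hour 12, plus 2-hour gap → hour 14), so it starts at hour 14 and finishes at 14 + 1 = hour 15.
Production deploy needs all of smoke testing (finishes hour 15, plus 3-hour gap → hour 18); the build (finishes hour 6, plus 3-hour gap → hour 9). That puts its earliest start at hour 18; it finishes at 18 + 3 = hour 21.
Post-deploy verification has to wait for production deploy (finishes hour 21); smoke testing (finishes hour 15, plus 1-hour gap → hour 16). The latest of these is hour 21, so post-deploy verification runs hour 21 to 21 + 6 = hour 27.
Every task is finished by hour 27, which is no later than the deadline of 33, so the schedule is feasible.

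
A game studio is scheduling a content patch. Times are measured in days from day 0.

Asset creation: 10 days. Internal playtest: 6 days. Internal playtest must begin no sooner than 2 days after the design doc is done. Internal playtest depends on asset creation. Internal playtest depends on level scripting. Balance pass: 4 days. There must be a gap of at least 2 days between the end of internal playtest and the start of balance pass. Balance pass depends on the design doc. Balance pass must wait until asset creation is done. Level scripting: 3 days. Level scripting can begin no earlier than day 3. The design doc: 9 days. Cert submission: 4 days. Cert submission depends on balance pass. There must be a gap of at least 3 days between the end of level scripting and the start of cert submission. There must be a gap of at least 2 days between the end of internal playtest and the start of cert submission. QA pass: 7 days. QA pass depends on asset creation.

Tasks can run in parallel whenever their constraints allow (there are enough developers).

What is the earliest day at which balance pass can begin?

19

Level scripting waits on its own release at day 3, so it starts at day 3 and finishes at 3 + 3 = day 6.
Asset creation has no prerequisites, so it starts at day 0 and finishes at day 10.
The design doc can start immediately at day 0; it finishes at day 9.
Internal playtest has to wait for the design doc (finishes day 9, plus 2-day gap → day 11); asset creation (finishes day 10); level scripting (finishes day 6). The latest of these is day 11, so internal playtest runs day 11 to 11 + 6 = day 17.
Balance pass waits on internal playtest (finishes day 17, plus 2-day gap → day 19); the design doc (finishes day 9); asset creation (finishes day 10). The latest of these is day 19, which is the earliest balance pass can start.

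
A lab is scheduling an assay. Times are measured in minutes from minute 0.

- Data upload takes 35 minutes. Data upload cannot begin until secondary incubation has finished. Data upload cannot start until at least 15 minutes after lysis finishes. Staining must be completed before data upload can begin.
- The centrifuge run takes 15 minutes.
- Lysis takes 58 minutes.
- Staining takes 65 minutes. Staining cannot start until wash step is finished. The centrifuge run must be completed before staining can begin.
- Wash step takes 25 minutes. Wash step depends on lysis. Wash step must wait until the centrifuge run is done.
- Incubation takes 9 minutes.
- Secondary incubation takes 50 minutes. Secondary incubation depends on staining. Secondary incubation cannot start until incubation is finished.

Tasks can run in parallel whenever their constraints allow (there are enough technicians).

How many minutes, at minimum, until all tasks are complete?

233

The centrifuge run can start immediately at minute 0; it finishes at minute 15.
Incubation has no prerequisites, so it starts at minute 0 and finishes at minute 9.
Lysis has no prerequisites, so it starts at minute 0 and finishes at minute 58.
Wash step has to wait for lysis (finishes minute 58); the centrifuge run (finishes minute 15). The latest of these is minute 58, so wash step runs minute 58 to 58 + 25 = minute 83.
Staining has to wait for wash step (finishes minute 83); the centrifuge run (finishes minute 15). The latest of these is minute 83, so staining runs minute 83 to 83 + 65 = minute 148.
For secondary incubation: staining (finishes minute 148); incubation (finishes minute 9). Taking the maximum gives a start of minute 148, and it finishes at 148 + 50 = minute 198.
Data upload needs all of secondary incubation (finishes minute 198); lysis (finishes minute 58, plus 15-minute gap → minute 73); staining (finishes minute 148). That puts its earliest start at minute 198; it finishes at 198 + 35 = minute 233.
All tasks are finished once the last one completes. Finish times: Lysis at 58, Incubation at 9, The centrifuge run at 15, Wash step at 83, Staining at 148, Secondary incubation at 198, Data upload at 233. The latest is minute 233.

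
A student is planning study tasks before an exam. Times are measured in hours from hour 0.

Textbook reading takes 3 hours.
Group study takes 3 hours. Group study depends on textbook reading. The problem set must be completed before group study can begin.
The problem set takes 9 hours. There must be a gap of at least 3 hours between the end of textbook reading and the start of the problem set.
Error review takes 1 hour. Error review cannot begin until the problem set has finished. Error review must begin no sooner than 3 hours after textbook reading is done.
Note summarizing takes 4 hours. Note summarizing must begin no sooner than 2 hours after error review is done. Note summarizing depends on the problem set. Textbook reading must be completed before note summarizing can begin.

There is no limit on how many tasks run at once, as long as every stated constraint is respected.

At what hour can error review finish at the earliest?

Nothing blocks textbook reading, so it runs from hour 0 to hour 3.
The problem set waits on textbook reading (finishes hour 3, plus 3-hour gap → hour 6), so it starts at hour 6 and finishes at 6 + 9 = hour 15.
Error review has to wait for the problem set (finishes hour 15); textbook reading (finishes hour 3, plus 3-hour gap → hour 6). The latest of these is hour 15, so error review runs hour 15 to 15 + 1 = hour 16.

16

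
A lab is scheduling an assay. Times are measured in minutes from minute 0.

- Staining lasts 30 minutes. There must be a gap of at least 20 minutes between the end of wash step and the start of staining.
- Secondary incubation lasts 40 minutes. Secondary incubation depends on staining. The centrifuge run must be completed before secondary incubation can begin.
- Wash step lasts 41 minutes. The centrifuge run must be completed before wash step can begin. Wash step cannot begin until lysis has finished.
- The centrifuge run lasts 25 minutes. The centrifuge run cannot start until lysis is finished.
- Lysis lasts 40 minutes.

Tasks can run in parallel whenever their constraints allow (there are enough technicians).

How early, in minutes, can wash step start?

65

Lysis can start immediately at minute 0; it finishes at minute 40.
After lysis (finishes minute 40), the centrifuge run can start at minute 40 and finishes at minute 65.
Wash step waits on the centrifuge run (finishes minute 65); lysis (finishes minute 40). The latest of these is minute 65, which is the earliest wash step can start.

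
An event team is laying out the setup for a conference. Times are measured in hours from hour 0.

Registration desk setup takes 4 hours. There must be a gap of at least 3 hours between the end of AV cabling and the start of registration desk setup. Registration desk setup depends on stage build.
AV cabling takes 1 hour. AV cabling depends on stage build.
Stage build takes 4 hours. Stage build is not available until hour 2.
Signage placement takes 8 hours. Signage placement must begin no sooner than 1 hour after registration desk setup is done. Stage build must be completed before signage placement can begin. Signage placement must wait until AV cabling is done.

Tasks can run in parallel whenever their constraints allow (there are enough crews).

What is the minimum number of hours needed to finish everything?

Stage build waits on its own release at hour 2, so it starts at hour 2 and finishes at 2 + 4 = hour 6.
AV cabling waits on stage build (finishes hour 6), so it starts at hour 6 and finishes at 6 + 1 = hour 7.
Registration desk setup has to wait for AV cabling (finishes hour 7, plus 3-hour gap → hour 10); stage build (finishes hour 6). The latest of these is hour 10, so registration desk setup runs hour 10 to 10 + 4 = hour 14.
For signage placement: registration desk setup (finishes hour 14, plus 1-hour gap → hour 15); stage build (finishes hour 6); AV cabling (finishes hour 7). Taking the maximum gives a start of hour 15, and it finishes at 15 + 8 = hour 23.
All tasks are finished once the last one completes. Finish times: Stage build at 6, AV cabling at 7, Registration desk setup at 14, Signage placement at 23. The latest is hour 23.

23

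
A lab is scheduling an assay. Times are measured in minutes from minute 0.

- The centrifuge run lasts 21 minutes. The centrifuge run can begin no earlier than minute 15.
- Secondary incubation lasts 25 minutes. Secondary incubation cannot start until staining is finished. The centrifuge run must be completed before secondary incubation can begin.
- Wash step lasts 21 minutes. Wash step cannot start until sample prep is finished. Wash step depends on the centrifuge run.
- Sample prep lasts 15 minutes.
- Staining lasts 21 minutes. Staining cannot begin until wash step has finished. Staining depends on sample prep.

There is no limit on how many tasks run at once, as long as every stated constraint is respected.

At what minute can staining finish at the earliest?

78

The centrifuge run cannot begin until its own release at minute 15. It runs from minute 15 to 15 + 21 = minute 36.
Sample prep has no prerequisites, so it starts at minute 0 and finishes at minute 15.
Wash step needs all of sample prep (finishes minute 15); the centrifuge run (finishes minute 36). That puts its earliest start at minute 36; it finishes at 36 + 21 = minute 57.
Staining needs all of wash step (finishes minute 57); sample prep (finishes minute 15). That puts its earliest start at minute 57; it finishes at 57 + 21 = minute 78.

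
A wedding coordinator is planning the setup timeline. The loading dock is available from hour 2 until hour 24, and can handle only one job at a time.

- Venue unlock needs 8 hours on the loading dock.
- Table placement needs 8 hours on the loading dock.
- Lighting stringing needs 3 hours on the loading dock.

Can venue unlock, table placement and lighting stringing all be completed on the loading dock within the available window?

Yes

The loading dock window is 24 − 2 = 22 hours.
Running back to back, the jobs need 8 + 8 + 3 = 19 hours on the loading dock.
Since 19 ≤ 22, they fit within the window.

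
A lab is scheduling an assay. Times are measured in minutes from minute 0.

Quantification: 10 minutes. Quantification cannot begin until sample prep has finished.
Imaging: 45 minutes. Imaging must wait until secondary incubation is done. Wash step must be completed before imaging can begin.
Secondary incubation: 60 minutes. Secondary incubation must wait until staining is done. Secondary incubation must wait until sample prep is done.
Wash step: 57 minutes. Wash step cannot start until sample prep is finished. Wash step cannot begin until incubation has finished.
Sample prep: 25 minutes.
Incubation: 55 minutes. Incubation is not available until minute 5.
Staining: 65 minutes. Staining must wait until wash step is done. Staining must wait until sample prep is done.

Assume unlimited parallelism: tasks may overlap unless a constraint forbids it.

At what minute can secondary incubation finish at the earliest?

242

Incubation waits on its own release at minute 5, so it starts at minute 5 and finishes at 5 + 55 = minute 60.
Sample prep can start immediately at minute 0; it finishes at minute 25.
For wash step: sample prep (finishes minute 25); incubation (finishes minute 60). Taking the maximum gives a start of minute 60, and it finishes at 60 + 57 = minute 117.
Staining cannot start until wash step (finishes minute 117); sample prep (finishes minute 25). The controlling bound is minute 117, so staining finishes at 117 + 65 = minute 182.
For secondary incubation: staining (finishes minute 182); sample prep (finishes minute 25). Taking the maximum gives a start of minute 182, and it finishes at 182 + 60 = minute 242.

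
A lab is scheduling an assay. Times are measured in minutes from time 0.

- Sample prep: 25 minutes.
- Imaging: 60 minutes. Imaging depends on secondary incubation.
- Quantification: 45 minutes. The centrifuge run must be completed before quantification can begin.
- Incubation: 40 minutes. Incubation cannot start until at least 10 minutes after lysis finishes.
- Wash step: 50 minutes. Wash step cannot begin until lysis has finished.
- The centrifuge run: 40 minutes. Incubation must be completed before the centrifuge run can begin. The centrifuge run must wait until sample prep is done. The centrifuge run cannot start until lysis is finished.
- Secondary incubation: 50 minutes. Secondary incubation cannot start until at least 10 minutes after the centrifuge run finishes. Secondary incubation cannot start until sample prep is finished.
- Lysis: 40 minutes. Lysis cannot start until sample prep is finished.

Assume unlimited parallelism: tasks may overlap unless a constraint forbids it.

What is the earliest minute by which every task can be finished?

Nothing blocks sample prep, so it runs from minute 0 to minute 25.
Lysis cannot begin until sample prep (finishes minute 25). It runs from minute 25 to 25 + 40 = minute 65.
Wash step waits on lysis (finishes minute 65), so it starts at minute 65 and finishes at 65 + 50 = minute 115.
After lysis (finishes minute 65, plus 10-minute gap → minute 75), incubation can start at minute 75 and finishes at minute 115.
The centrifuge run needs all of incubation (finishes minute 115); sample prep (finishes minute 25); lysis (finishes minute 65). That puts its earliest start at minute 115; it finishes at 115 + 40 = minute 155.
Quantification cannot begin until the centrifuge run (finishes minute 155). It runs from minute 155 to 155 + 45 = minute 200.
Secondary incubation cannot start until the centrifuge run (finishes minute 155, plus 10-minute gap → minute 165); sample prep (finishes minute 25). The controlling bound is minute 165, so secondary incubation finishes at 165 + 50 = minute 215.
After secondary incubation (finishes minute 215), imaging can start at minute 215 and finishes at minute 275.
All tasks are finished once the last one completes. Finish times: Sample prep at 25, Lysis at 65, Incubation at 115, The centrifuge run at 155, Wash step at 115, Secondary incubation at 215, Imaging at 275, Quantification at 200. The latest is minute 275.

275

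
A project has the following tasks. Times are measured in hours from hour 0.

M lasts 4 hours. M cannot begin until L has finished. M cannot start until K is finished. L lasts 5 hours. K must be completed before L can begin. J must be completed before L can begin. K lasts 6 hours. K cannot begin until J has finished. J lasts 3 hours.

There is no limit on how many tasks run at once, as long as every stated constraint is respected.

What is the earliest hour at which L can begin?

Nothing blocks J, so it runs from hour 0 to hour 3.
K cannot begin until J (finishes hour 3). It runs from hour 3 to 3 + 6 = hour 9.
L waits on K (finishes hour 9); J (finishes hour 3). The latest of these is hour 9, which is the earliest L can start.

9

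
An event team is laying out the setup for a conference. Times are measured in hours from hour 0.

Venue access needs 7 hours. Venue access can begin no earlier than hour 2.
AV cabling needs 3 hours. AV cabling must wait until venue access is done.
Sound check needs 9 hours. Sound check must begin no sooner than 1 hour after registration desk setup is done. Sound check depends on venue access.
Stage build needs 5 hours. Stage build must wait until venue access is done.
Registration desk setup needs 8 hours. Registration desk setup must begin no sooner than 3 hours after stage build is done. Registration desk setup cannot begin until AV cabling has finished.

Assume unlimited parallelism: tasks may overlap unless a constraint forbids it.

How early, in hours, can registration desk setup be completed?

25

Venue access cannot begin until its own release at hour 2. It runs from hour 2 to 2 + 7 = hour 9.
After venue access (finishes hour 9), AV cabling can start at hour 9 and finishes at hour 12.
Stage build waits on venue access (finishes hour 9), so it starts at hour 9 and finishes at 9 + 5 = hour 14.
Registration desk setup needs all of stage build (finishes hour 14, plus 3-hour gap → hour 17); AV cabling (finishes hour 12). That puts its earliest start at hour 17; it finishes at 17 + 8 = hour 25.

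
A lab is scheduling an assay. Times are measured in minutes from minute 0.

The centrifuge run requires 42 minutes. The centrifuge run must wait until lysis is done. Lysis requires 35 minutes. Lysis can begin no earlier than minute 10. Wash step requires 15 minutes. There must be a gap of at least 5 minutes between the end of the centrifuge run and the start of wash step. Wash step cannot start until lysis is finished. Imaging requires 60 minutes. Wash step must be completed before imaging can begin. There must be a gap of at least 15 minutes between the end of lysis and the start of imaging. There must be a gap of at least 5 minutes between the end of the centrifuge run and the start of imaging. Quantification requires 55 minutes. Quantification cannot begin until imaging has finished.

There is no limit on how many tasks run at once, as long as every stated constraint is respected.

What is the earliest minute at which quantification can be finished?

222

After its own release at minute 10, lysis can start at minute 10 and finishes at minute 45.
After lysis (finishes minute 45), the centrifuge run can start at minute 45 and finishes at minute 87.
Wash step cannot start until the centrifuge run (finishes minute 87, plus 5-minute gap → minute 92); lysis (finishes minute 45). The controlling bound is minute 92, so wash step finishes at 92 + 15 = minute 107.
Imaging cannot start until wash step (finishes minute 107); lysis (finishes minute 45, plus 15-minute gap → minute 60); the centrifuge run (finishes minute 87, plus 5-minute gap → minute 92). The controlling bound is minute 107, so imaging finishes at 107 + 60 = minute 167.
After imaging (finishes minute 167), quantification can start at minute 167 and finishes at minute 222.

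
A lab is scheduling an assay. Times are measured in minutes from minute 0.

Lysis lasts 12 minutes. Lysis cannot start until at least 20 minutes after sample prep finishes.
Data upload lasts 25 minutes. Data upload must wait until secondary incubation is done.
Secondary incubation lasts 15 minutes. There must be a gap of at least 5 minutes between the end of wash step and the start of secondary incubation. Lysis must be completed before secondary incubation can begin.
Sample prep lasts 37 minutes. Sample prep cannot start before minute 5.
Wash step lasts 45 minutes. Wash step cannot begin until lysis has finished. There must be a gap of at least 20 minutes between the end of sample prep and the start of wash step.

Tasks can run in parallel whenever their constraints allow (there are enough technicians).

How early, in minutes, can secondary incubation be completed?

139

Sample prep waits on its own release at minute 5, so it starts at minute 5 and finishes at 5 + 37 = minute 42.
After sample prep (finishes minute 42, plus 20-minute gap → minute 62), lysis can start at minute 62 and finishes at minute 74.
Wash step needs all of lysis (finishes minute 74); sample prep (finishes minute 42, plus 20-minute gap → minute 62). That puts its earliest start at minute 74; it finishes at 74 + 45 = minute 119.
Secondary incubation has to wait for wash step (finishes minute 119, plus 5-minute gap → minute 124); lysis (finishes minute 74). The latest of these is minute 124, so secondary incubation runs minute 124 to 124 + 15 = minute 139.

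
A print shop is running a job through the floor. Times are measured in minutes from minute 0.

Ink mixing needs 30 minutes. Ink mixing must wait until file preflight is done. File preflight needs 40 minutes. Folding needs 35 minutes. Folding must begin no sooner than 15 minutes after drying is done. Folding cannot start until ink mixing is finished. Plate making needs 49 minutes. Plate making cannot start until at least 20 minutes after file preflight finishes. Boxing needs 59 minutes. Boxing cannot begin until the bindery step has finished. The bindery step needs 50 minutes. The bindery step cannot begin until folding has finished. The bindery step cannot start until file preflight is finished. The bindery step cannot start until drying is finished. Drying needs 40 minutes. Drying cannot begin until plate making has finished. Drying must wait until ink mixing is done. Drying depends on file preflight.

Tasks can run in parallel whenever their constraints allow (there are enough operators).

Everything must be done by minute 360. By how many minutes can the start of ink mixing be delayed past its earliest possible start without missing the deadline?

91

File preflight can start immediately at minute 0; it finishes at minute 40.
After file preflight (finishes minute 40), ink mixing can start at minute 40 and finishes at minute 70.

Working backward from the deadline:
Nothing follows boxing; the deadline of minute 360 is its only limit. It must start by 360 − 59 = minute 301.
The bindery step has to be done before boxing (must start by minute 301). That means finishing by minute 301, i.e. starting by 301 − 50 = minute 251.
Since the bindery step (must start by minute 251) depends on it, folding must finish by minute 251. Backing off its 35-minute duration gives a latest start of minute 216.
Drying feeds folding (must start by minute 216, minus 15-minute gap → minute 201); the bindery step (must start by minute 251). Taking the minimum, drying must finish by minute 201 and start by 201 − 40 = minute 161.
For ink mixing: drying (must start by minute 161); folding (must start by minute 216). The most restrictive is minute 161; with a 30-minute duration, ink mixing must start by minute 131.
So ink mixing can start as early as minute 40 and as late as minute 131, giving 131 − 40 = 91 minutes of slack.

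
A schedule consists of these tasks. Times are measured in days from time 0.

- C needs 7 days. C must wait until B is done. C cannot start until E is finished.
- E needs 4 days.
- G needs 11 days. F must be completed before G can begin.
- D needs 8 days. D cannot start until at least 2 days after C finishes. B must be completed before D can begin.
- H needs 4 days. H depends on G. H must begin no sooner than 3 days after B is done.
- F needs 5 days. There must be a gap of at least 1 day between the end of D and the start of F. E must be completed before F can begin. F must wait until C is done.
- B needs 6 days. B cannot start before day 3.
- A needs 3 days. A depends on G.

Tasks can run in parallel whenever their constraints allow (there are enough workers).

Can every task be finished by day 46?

No

E has no prerequisites, so it starts at day 0 and finishes at day 4.
B cannot begin until its own release at day 3. It runs from day 3 to 3 + 6 = day 9.
C needs all of B (finishes day 9); E (finishes day 4). That puts its earliest start at day 9; it finishes at 9 + 7 = day 16.
For D: C (finishes day 16, plus 2-day gap → day 18); B (finishes day 9). Taking the maximum gives a start of day 18, and it finishes at 18 + 8 = day 26.
For F: D (finishes day 26, plus 1-day gap → day 27); E (finishes day 4); C (finishes day 16). Taking the maximum gives a start of day 27, and it finishes at 27 + 5 = day 32.
G cannot begin until F (finishes day 32). It runs from day 32 to 32 + 11 = day 43.
H needs all of G (finishes day 43); B (finishes day 9, plus 3-day gap → day 12). That puts its earliest start at day 43; it finishes at 43 + 4 = day 47.
After G (finishes day 43), A can start at day 43 and finishes at day 46.
The earliest everything can be done is day 47, which is after the deadline of 46, so it is not possible.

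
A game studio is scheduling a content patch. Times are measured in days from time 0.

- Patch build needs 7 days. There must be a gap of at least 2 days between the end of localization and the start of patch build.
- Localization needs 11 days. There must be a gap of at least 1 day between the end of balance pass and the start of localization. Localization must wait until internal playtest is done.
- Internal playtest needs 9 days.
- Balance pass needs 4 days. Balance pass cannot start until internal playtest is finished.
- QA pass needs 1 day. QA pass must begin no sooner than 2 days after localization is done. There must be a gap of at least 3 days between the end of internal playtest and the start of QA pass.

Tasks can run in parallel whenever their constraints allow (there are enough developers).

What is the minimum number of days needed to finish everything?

34

Internal playtest can start immediately at day 0; it finishes at day 9.
After internal playtest (finishes day 9), balance pass can start at day 9 and finishes at day 13.
For localization: balance pass (finishes day 13, plus 1-day gap → day 14); internal playtest (finishes day 9). Taking the maximum gives a start of day 14, and it finishes at 14 + 11 = day 25.
Patch build waits on localization (finishes day 25, plus 2-day gap → day 27), so it starts at day 27 and finishes at 27 + 7 = day 34.
For QA pass: localization (finishes day 25, plus 2-day gap → day 27); internal playtest (finishes day 9, plus 3-day gap → day 12). Taking the maximum gives a start of day 27, and it finishes at 27 + 1 = day 28.
All tasks are finished once the last one completes. Finish times: Internal playtest at 9, Balance pass at 13, Localization at 25, QA pass at 28, Patch build at 34. The latest is day 34.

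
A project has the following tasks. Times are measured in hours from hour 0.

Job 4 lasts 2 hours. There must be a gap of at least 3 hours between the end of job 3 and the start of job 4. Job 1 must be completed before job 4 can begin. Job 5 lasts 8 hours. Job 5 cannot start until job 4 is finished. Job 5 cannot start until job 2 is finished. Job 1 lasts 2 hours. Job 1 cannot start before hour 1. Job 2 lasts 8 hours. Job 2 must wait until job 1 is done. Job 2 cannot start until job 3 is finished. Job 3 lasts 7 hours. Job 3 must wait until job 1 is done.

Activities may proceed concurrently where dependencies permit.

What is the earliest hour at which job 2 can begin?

10

After its own release at hour 1, job 1 can start at hour 1 and finishes at hour 3.
Job 3 cannot begin until job 1 (finishes hour 3). It runs from hour 3 to 3 + 7 = hour 10.
Job 2 waits on job 1 (finishes hour 3); job 3 (finishes hour 10). The latest of these is hour 10, which is the earliest job 2 can start.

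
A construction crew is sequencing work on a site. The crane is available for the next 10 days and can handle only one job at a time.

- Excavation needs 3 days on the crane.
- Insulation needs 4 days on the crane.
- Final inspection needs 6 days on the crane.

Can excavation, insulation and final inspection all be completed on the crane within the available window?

No

Running back to back, the jobs need 3 + 4 + 6 = 13 days on the crane.
Since 13 > 10, they cannot all fit.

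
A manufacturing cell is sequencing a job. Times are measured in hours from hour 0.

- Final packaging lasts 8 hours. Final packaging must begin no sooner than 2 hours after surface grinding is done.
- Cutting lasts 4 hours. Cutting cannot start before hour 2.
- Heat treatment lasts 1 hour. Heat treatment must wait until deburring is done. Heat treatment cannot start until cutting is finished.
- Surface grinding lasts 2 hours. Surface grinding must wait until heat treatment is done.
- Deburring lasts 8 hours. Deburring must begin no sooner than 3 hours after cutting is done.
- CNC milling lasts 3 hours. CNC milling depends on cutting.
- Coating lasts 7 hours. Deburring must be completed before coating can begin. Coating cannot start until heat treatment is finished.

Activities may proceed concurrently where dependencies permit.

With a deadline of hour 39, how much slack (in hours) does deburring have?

9

Cutting cannot begin until its own release at hour 2. It runs from hour 2 to 2 + 4 = hour 6.
After cutting (finishes hour 6, plus 3-hour gap → hour 9), deburring can start at hour 9 and finishes at hour 17.

Working backward from the deadline:
Nothing follows final packaging; the deadline of hour 39 is its only limit. It must start by 39 − 8 = hour 31.
Surface grinding feeds into final packaging (must start by hour 31, minus 2-hour gap → hour 29); so surface grinding must finish by hour 29 and therefore start by hour 27.
Coating must finish by hour 39; it takes 7 hours, so it must start by 39 − 7 = hour 32.
Heat treatment feeds surface grinding (must start by hour 27); coating (must start by hour 32). Taking the minimum, heat treatment must finish by hour 27 and start by 27 − 1 = hour 26.
Deburring has several dependents: heat treatment (must start by hour 26); coating (must start by hour 32). The earliest of those limits is hour 26, so deburring must start by 26 − 8 = hour 18.
So deburring can start as early as hour 9 and as late as hour 18, giving 18 − 9 = 9 hours of slack.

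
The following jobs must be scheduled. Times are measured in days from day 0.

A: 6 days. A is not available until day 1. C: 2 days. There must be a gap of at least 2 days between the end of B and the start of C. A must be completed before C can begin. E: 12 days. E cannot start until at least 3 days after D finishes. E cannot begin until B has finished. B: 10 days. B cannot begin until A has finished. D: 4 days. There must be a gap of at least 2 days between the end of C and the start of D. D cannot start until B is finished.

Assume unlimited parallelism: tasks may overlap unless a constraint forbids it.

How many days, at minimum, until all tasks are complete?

A waits on its own release at day 1, so it starts at day 1 and finishes at 1 + 6 = day 7.
B cannot begin until A (finishes day 7). It runs from day 7 to 7 + 10 = day 17.
C has to wait for B (finishes day 17, plus 2-day gap → day 19); A (finishes day 7). The latest of these is day 19, so C runs day 19 to 19 + 2 = day 21.
For D: C (finishes day 21, plus 2-day gap → day 23); B (finishes day 17). Taking the maximum gives a start of day 23, and it finishes at 23 + 4 = day 27.
E cannot start until D (finishes day 27, plus 3-day gap → day 30); B (finishes day 17). The controlling bound is day 30, so E finishes at 30 + 12 = day 42.
All tasks are finished once the last one completes. Finish times: A at 7, B at 17, C at 21, D at 27, E at 42. The latest is day 42.

42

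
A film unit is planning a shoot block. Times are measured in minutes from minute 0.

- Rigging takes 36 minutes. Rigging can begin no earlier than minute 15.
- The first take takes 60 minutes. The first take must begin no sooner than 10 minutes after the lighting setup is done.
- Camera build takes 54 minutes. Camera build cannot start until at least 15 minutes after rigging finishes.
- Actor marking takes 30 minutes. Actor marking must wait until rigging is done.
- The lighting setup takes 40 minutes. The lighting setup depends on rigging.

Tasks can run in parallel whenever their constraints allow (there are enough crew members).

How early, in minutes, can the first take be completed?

161

Rigging cannot begin until its own release at minute 15. It runs from minute 15 to 15 + 36 = minute 51.
After rigging (finishes minute 51), the lighting setup can start at minute 51 and finishes at minute 91.
The first take waits on the lighting setup (finishes minute 91, plus 10-minute gap → minute 101), so it starts at minute 101 and finishes at 101 + 60 = minute 161.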